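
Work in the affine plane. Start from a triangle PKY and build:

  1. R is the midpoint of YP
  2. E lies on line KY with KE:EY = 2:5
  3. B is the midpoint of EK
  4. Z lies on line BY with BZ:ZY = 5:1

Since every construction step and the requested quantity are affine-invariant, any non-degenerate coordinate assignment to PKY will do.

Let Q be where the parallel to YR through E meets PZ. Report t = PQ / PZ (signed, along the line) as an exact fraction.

t = 5

Set P = (0, 0), K = (1, 0), Y = (0, 1); any affine frame gives the same invariant.
1. R is the midpoint of YP ⇒ R = (0, 1/2)
2. E lies on line KY with KE:EY = 2:5 ⇒ E = (5/7, 2/7)
3. B is the midpoint of EK ⇒ B = (6/7, 1/7)
4. Z lies on line BY with BZ:ZY = 5:1 ⇒ Z = (1/7, 6/7)
through E parallel to YR: direction (0, -1/2); meets PZ at Q = (5/7, 30/7)
Q = P + t·(Z−P) with t = 5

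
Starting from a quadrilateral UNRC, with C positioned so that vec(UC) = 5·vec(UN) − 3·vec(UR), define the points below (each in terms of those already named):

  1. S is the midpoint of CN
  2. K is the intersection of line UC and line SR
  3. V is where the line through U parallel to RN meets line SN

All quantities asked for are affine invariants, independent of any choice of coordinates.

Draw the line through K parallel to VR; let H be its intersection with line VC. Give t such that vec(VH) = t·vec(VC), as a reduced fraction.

Choose coordinates U = (0, 0), N = (1, 0), R = (0, 1), C = (5, -3).
1. S is the midpoint of CN ⇒ S = (3, -3/2)
2. K is the intersection of line UC and line SR ⇒ K = (30/7, -18/7)
3. V is where the line through U parallel to RN meets line SN ⇒ V = (-3, 3)
through K parallel to VR: direction (3, -2); meets VC at H = (39/7, -24/7)
H = V + t·(C−V) with t = 15/14

t = 15/14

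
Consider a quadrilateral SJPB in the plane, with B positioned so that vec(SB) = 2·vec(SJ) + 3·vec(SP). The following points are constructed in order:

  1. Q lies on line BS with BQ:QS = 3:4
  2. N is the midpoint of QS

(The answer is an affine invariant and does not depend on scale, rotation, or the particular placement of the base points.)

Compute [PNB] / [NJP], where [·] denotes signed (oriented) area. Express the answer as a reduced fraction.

[PNB]:[NJP] = -10/3

Set S = (0, 0), J = (1, 0), P = (0, 1), B = (2, 3); any affine frame gives the same invariant.
1. Q lies on line BS with BQ:QS = 3:4 ⇒ Q = (8/7, 12/7)
2. N is the midpoint of QS ⇒ N = (4/7, 6/7)
2·[PNB] = 10/7, 2·[NJP] = -3/7
[PNB]:[NJP] = 10/7:-3/7 = -10/3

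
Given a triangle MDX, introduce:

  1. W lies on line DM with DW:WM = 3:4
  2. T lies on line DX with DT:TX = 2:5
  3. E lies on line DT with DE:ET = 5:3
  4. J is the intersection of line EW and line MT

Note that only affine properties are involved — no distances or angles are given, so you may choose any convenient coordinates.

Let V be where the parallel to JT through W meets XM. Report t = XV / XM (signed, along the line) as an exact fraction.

t = 43/35

Choose coordinates M = (0, 0), D = (1, 0), X = (0, 1).
1. W lies on line DM with DW:WM = 3:4 ⇒ W = (4/7, 0)
2. T lies on line DX with DT:TX = 2:5 ⇒ T = (5/7, 2/7)
3. E lies on line DT with DE:ET = 5:3 ⇒ E = (23/28, 5/28)
4. J is the intersection of line EW and line MT ⇒ J = (100/77, 40/77)
through W parallel to JT: direction (-45/77, -18/77); meets XM at V = (0, -8/35)
V = X + t·(M−X) with t = 43/35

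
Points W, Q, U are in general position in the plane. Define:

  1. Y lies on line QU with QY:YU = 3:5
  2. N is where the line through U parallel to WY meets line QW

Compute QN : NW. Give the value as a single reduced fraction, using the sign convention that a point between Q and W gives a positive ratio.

Assign W = (0, 0), Q = (1, 0), U = (0, 1) — the answer is frame-independent, so this choice is without loss of generality.
1. Y lies on line QU with QY:YU = 3:5 ⇒ Y = (5/8, 3/8)
2. N is where the line through U parallel to WY meets line QW ⇒ N = (-5/3, 0)
N = Q + t·(W−Q) with t = 8/3, so QN:NW = t:(1−t) = 8/3:-5/3

QN:NW = -8/5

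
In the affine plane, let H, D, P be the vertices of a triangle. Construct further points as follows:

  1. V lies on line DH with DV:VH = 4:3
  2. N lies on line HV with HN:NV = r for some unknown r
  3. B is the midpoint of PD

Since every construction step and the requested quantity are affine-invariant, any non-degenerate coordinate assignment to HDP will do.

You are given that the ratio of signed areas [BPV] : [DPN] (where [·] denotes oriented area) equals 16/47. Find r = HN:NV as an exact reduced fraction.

r = 3/5

Choose coordinates H = (0, 0), D = (1, 0), P = (0, 1).
1. V lies on line DH with DV:VH = 4:3 ⇒ V = (3/7, 0)
2. With HN:NV = r, write λ = r/(r+1) so N = H + λ·(V−H); N is affine-linear in λ
3. B is the midpoint of PD ⇒ B = (1/2, 1/2)
Every point depending on N is an affine combination of N and λ-independent points, so each such coordinate is linear in λ; the λ² term in each signed area is a multiple of (V−H)×(V−H) = 0, so 2·[BPV] and 2·[DPN] are each linear in λ. Evaluating at λ=0 and λ=1:
  2·[BPV] = 2/7,   2·[DPN] = -3/7·λ + 1
So [BPV]:[DPN] = (2/7) / (-3/7·λ + 1). Setting this equal to 16/47:
  2/7 = 16/47·(-3/7·λ + 1)  ⇒  λ = 3/8
Then r = λ/(1−λ) = (3/8)/(5/8) = 3/5. Check: with r = 3/5, N = (9/56, 0) and [BPV]:[DPN] = 16/47 as required.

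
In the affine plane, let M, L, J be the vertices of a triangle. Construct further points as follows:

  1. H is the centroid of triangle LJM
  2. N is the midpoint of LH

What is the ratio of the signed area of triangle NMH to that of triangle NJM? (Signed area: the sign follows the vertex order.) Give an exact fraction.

Choose coordinates M = (0, 0), L = (1, 0), J = (0, 1).
1. H is the centroid of triangle LJM ⇒ H = (1/3, 1/3)
2. N is the midpoint of LH ⇒ N = (2/3, 1/6)
2·[NMH] = -1/6, 2·[NJM] = 2/3
[NMH]:[NJM] = -1/6:2/3 = -1/4

[NMH]:[NJM] = -1/4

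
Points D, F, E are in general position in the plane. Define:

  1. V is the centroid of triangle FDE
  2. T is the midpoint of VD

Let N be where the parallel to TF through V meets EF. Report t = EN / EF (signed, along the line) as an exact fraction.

t = 3/4

Set D = (0, 0), F = (1, 0), E = (0, 1); any affine frame gives the same invariant.
1. V is the centroid of triangle FDE ⇒ V = (1/3, 1/3)
2. T is the midpoint of VD ⇒ T = (1/6, 1/6)
through V parallel to TF: direction (5/6, -1/6); meets EF at N = (3/4, 1/4)
N = E + t·(F−E) with t = 3/4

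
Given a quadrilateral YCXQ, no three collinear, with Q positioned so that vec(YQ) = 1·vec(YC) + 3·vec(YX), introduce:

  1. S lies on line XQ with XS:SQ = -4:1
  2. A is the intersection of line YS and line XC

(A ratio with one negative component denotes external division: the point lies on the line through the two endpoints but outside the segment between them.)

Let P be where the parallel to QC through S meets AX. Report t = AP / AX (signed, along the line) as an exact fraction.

t = -4

Work in coordinates with Y = (0, 0), C = (1, 0), X = (0, 1), Q = (1, 3).
1. S lies on line XQ with XS:SQ = -4:1 ⇒ S = (4/3, 11/3)
2. A is the intersection of line YS and line XC ⇒ A = (4/15, 11/15)
through S parallel to QC: direction (0, -3); meets AX at P = (4/3, -1/3)
P = A + t·(X−A) with t = -4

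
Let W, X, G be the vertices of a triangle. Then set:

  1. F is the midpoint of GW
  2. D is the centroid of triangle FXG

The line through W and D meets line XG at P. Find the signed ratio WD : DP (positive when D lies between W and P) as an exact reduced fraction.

WD:DP = 5

Set W = (0, 0), X = (1, 0), G = (0, 1); any affine frame gives the same invariant.
1. F is the midpoint of GW ⇒ F = (0, 1/2)
2. D is the centroid of triangle FXG ⇒ D = (1/3, 1/2)
line WD meets XG at P = (2/5, 3/5)
D = W + t·(P−W) with t = 5/6, so WD:DP = 5/6:1/6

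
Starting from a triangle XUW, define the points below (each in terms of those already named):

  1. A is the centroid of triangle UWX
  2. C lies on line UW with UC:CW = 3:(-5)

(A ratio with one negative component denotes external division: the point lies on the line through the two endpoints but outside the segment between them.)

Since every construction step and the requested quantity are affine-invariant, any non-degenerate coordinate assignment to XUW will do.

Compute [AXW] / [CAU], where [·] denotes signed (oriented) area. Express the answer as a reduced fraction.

Choose coordinates X = (0, 0), U = (1, 0), W = (0, 1).
1. A is the centroid of triangle UWX ⇒ A = (1/3, 1/3)
2. C lies on line UW with UC:CW = 3:(-5) ⇒ C = (5/2, -3/2)
2·[AXW] = -1/3, 2·[CAU] = -1/2
[AXW]:[CAU] = -1/3:-1/2 = 2/3

[AXW]:[CAU] = 2/3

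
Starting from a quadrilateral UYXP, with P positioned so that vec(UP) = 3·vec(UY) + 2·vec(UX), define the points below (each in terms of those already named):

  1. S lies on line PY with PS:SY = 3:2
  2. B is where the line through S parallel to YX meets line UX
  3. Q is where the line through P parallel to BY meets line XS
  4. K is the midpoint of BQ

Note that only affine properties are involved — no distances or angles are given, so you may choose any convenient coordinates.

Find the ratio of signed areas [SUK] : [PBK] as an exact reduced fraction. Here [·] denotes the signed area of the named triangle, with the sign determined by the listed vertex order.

[SUK]:[PBK] = -229/300

Work in coordinates with U = (0, 0), Y = (1, 0), X = (0, 1), P = (3, 2).
1. S lies on line PY with PS:SY = 3:2 ⇒ S = (9/5, 4/5)
2. B is where the line through S parallel to YX meets line UX ⇒ B = (0, 13/5)
3. Q is where the line through P parallel to BY meets line XS ⇒ Q = (99/28, 17/28)
4. K is the midpoint of BQ ⇒ K = (99/56, 449/280)
2·[SUK] = -2061/1400, 2·[PBK] = 27/14
[SUK]:[PBK] = -2061/1400:27/14 = -229/300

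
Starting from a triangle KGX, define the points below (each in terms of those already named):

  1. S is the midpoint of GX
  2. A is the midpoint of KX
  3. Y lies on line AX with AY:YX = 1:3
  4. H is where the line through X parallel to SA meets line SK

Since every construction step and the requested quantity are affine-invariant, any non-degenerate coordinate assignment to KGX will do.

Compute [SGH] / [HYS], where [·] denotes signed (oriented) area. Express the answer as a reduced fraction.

Set K = (0, 0), G = (1, 0), X = (0, 1); any affine frame gives the same invariant.
1. S is the midpoint of GX ⇒ S = (1/2, 1/2)
2. A is the midpoint of KX ⇒ A = (0, 1/2)
3. Y lies on line AX with AY:YX = 1:3 ⇒ Y = (0, 5/8)
4. H is where the line through X parallel to SA meets line SK ⇒ H = (1, 1)
2·[SGH] = 1/2, 2·[HYS] = 5/16
[SGH]:[HYS] = 1/2:5/16 = 8/5

[SGH]:[HYS] = 8/5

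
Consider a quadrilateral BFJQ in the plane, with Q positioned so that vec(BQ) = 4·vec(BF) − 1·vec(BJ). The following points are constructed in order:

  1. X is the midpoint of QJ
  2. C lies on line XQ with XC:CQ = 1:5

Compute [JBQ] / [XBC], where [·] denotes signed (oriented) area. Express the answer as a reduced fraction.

Choose coordinates B = (0, 0), F = (1, 0), J = (0, 1), Q = (4, -1).
1. X is the midpoint of QJ ⇒ X = (2, 0)
2. C lies on line XQ with XC:CQ = 1:5 ⇒ C = (7/3, -1/6)
2·[JBQ] = 4, 2·[XBC] = 1/3
[JBQ]:[XBC] = 4:1/3 = 12

[JBQ]:[XBC] = 12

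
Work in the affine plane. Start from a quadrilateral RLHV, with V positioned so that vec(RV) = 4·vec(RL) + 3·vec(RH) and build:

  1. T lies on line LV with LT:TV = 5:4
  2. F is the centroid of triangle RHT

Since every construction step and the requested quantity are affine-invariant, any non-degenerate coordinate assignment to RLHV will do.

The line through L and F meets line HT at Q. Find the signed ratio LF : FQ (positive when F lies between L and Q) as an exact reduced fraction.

LF:FQ = 11/4

Choose coordinates R = (0, 0), L = (1, 0), H = (0, 1), V = (4, 3).
1. T lies on line LV with LT:TV = 5:4 ⇒ T = (8/3, 5/3)
2. F is the centroid of triangle RHT ⇒ F = (8/9, 8/9)
line LF meets HT at Q = (28/33, 40/33)
F = L + t·(Q−L) with t = 11/15, so LF:FQ = 11/15:4/15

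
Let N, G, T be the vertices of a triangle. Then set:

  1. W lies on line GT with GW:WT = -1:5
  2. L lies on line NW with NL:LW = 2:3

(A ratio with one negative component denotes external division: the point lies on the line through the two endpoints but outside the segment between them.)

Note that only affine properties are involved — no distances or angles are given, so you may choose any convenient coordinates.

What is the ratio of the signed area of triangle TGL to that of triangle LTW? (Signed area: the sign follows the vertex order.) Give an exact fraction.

Work in coordinates with N = (0, 0), G = (1, 0), T = (0, 1).
1. W lies on line GT with GW:WT = -1:5 ⇒ W = (5/4, -1/4)
2. L lies on line NW with NL:LW = 2:3 ⇒ L = (1/2, -1/10)
2·[TGL] = -3/5, 2·[LTW] = -3/4
[TGL]:[LTW] = -3/5:-3/4 = 4/5

[TGL]:[LTW] = 4/5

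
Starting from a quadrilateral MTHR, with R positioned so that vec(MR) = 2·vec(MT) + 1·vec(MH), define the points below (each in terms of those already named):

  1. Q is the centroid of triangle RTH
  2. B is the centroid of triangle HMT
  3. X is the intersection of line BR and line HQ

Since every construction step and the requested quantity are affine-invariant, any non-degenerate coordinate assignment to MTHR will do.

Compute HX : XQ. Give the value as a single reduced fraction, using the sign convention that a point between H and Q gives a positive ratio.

HX:XQ = -12

Work in coordinates with M = (0, 0), T = (1, 0), H = (0, 1), R = (2, 1).
1. Q is the centroid of triangle RTH ⇒ Q = (1, 2/3)
2. B is the centroid of triangle HMT ⇒ B = (1/3, 1/3)
3. X is the intersection of line BR and line HQ ⇒ X = (12/11, 7/11)
X = H + t·(Q−H) with t = 12/11, so HX:XQ = t:(1−t) = 12/11:-1/11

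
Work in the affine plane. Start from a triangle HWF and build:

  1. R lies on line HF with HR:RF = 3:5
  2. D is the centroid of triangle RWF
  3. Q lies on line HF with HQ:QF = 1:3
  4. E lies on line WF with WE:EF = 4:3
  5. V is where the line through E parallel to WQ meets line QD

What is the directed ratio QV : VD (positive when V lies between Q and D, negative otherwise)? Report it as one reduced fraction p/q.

QV:VD = -72/23

Work in coordinates with H = (0, 0), W = (1, 0), F = (0, 1).
1. R lies on line HF with HR:RF = 3:5 ⇒ R = (0, 3/8)
2. D is the centroid of triangle RWF ⇒ D = (1/3, 11/24)
3. Q lies on line HF with HQ:QF = 1:3 ⇒ Q = (0, 1/4)
4. E lies on line WF with WE:EF = 4:3 ⇒ E = (3/7, 4/7)
5. V is where the line through E parallel to WQ meets line QD ⇒ V = (24/49, 109/196)
V = Q + t·(D−Q) with t = 72/49, so QV:VD = t:(1−t) = 72/49:-23/49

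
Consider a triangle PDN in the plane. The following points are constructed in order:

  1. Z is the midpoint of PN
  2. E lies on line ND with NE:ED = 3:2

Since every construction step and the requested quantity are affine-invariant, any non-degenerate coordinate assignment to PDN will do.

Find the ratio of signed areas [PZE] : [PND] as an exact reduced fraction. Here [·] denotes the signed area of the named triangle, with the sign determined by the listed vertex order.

Choose coordinates P = (0, 0), D = (1, 0), N = (0, 1).
1. Z is the midpoint of PN ⇒ Z = (0, 1/2)
2. E lies on line ND with NE:ED = 3:2 ⇒ E = (3/5, 2/5)
2·[PZE] = -3/10, 2·[PND] = -1
[PZE]:[PND] = -3/10:-1 = 3/10

[PZE]:[PND] = 3/10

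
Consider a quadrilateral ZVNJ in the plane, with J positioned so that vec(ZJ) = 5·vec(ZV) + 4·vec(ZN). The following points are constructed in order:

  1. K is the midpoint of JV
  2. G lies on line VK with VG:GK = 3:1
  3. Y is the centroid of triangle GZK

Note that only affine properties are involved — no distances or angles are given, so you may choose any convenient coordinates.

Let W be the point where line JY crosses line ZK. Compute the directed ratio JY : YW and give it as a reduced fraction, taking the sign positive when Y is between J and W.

Set Z = (0, 0), V = (1, 0), N = (0, 1), J = (5, 4); any affine frame gives the same invariant.
1. K is the midpoint of JV ⇒ K = (3, 2)
2. G lies on line VK with VG:GK = 3:1 ⇒ G = (5/2, 3/2)
3. Y is the centroid of triangle GZK ⇒ Y = (11/6, 7/6)
line JY meets ZK at W = (27/13, 18/13)
Y = J + t·(W−J) with t = 13/12, so JY:YW = 13/12:-1/12

JY:YW = -13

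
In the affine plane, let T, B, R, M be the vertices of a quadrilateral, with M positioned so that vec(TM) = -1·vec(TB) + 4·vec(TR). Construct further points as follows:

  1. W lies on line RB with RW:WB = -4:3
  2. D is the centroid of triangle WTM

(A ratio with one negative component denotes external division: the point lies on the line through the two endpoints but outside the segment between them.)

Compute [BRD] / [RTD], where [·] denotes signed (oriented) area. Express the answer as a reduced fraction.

[BRD]:[RTD] = -1/3

Choose coordinates T = (0, 0), B = (1, 0), R = (0, 1), M = (-1, 4).
1. W lies on line RB with RW:WB = -4:3 ⇒ W = (4, -3)
2. D is the centroid of triangle WTM ⇒ D = (1, 1/3)
2·[BRD] = -1/3, 2·[RTD] = 1
[BRD]:[RTD] = -1/3:1 = -1/3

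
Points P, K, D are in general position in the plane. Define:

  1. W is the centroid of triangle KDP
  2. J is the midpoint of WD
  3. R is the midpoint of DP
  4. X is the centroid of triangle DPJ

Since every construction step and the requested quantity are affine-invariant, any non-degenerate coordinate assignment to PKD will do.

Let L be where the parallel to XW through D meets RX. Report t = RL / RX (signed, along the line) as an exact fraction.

t = 5

Set P = (0, 0), K = (1, 0), D = (0, 1); any affine frame gives the same invariant.
1. W is the centroid of triangle KDP ⇒ W = (1/3, 1/3)
2. J is the midpoint of WD ⇒ J = (1/6, 2/3)
3. R is the midpoint of DP ⇒ R = (0, 1/2)
4. X is the centroid of triangle DPJ ⇒ X = (1/18, 5/9)
through D parallel to XW: direction (5/18, -2/9); meets RX at L = (5/18, 7/9)
L = R + t·(X−R) with t = 5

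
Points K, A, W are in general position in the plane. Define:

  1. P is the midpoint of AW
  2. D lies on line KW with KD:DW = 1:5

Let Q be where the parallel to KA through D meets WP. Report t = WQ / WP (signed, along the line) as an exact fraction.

Work in coordinates with K = (0, 0), A = (1, 0), W = (0, 1).
1. P is the midpoint of AW ⇒ P = (1/2, 1/2)
2. D lies on line KW with KD:DW = 1:5 ⇒ D = (0, 1/6)
through D parallel to KA: direction (1, 0); meets WP at Q = (5/6, 1/6)
Q = W + t·(P−W) with t = 5/3

t = 5/3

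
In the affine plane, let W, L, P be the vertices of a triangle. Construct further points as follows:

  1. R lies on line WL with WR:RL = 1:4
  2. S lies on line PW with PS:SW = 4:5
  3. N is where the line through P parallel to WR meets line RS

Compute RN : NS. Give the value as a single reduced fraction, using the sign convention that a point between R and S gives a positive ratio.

RN:NS = -9/4

Set W = (0, 0), L = (1, 0), P = (0, 1); any affine frame gives the same invariant.
1. R lies on line WL with WR:RL = 1:4 ⇒ R = (1/5, 0)
2. S lies on line PW with PS:SW = 4:5 ⇒ S = (0, 5/9)
3. N is where the line through P parallel to WR meets line RS ⇒ N = (-4/25, 1)
N = R + t·(S−R) with t = 9/5, so RN:NS = t:(1−t) = 9/5:-4/5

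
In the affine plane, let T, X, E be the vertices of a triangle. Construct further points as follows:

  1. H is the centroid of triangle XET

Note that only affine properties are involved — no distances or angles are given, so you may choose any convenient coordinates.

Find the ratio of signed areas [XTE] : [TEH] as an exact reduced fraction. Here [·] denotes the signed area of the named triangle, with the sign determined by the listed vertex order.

[XTE]:[TEH] = 3

Choose coordinates T = (0, 0), X = (1, 0), E = (0, 1).
1. H is the centroid of triangle XET ⇒ H = (1/3, 1/3)
2·[XTE] = -1, 2·[TEH] = -1/3
[XTE]:[TEH] = -1:-1/3 = 3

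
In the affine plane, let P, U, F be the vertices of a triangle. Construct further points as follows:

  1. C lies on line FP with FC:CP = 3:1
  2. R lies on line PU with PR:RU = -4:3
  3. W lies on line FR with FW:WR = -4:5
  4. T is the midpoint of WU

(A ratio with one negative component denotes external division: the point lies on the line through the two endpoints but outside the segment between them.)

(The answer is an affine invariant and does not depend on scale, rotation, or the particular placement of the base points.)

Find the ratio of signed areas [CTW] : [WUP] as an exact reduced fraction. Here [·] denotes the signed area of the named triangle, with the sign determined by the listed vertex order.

Assign P = (0, 0), U = (1, 0), F = (0, 1) — the answer is frame-independent, so this choice is without loss of generality.
1. C lies on line FP with FC:CP = 3:1 ⇒ C = (0, 1/4)
2. R lies on line PU with PR:RU = -4:3 ⇒ R = (4, 0)
3. W lies on line FR with FW:WR = -4:5 ⇒ W = (-16, 5)
4. T is the midpoint of WU ⇒ T = (-15/2, 5/2)
2·[CTW] = 3/8, 2·[WUP] = -5
[CTW]:[WUP] = 3/8:-5 = -3/40

[CTW]:[WUP] = -3/40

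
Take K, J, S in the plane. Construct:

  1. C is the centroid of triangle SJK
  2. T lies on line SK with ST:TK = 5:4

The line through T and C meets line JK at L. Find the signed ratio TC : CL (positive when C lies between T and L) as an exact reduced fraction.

TC:CL = 1/3

Set K = (0, 0), J = (1, 0), S = (0, 1); any affine frame gives the same invariant.
1. C is the centroid of triangle SJK ⇒ C = (1/3, 1/3)
2. T lies on line SK with ST:TK = 5:4 ⇒ T = (0, 4/9)
line TC meets JK at L = (4/3, 0)
C = T + t·(L−T) with t = 1/4, so TC:CL = 1/4:3/4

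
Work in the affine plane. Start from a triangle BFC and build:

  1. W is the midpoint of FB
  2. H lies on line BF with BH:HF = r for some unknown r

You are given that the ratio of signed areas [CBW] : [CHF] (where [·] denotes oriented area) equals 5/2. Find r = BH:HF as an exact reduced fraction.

r = 4

Work in coordinates with B = (0, 0), F = (1, 0), C = (0, 1).
1. W is the midpoint of FB ⇒ W = (1/2, 0)
2. With BH:HF = r, write λ = r/(r+1) so H = B + λ·(F−B); H is affine-linear in λ
Every point depending on H is an affine combination of H and λ-independent points, so each such coordinate is linear in λ; the λ² term in each signed area is a multiple of (F−B)×(F−B) = 0, so 2·[CBW] and 2·[CHF] are each linear in λ. Evaluating at λ=0 and λ=1:
  2·[CBW] = 1/2,   2·[CHF] = −λ + 1
So [CBW]:[CHF] = (1/2) / (−λ + 1). Setting this equal to 5/2:
  1/2 = 5/2·(−λ + 1)  ⇒  λ = 4/5
Then r = λ/(1−λ) = (4/5)/(1/5) = 4. Check: with r = 4, H = (4/5, 0) and [CBW]:[CHF] = 5/2 as required.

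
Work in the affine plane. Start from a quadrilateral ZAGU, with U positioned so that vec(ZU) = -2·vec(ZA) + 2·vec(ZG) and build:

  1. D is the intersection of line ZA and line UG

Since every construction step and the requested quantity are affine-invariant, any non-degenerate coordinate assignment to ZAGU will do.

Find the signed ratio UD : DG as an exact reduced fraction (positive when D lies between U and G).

UD:DG = -2

Set Z = (0, 0), A = (1, 0), G = (0, 1), U = (-2, 2); any affine frame gives the same invariant.
1. D is the intersection of line ZA and line UG ⇒ D = (2, 0)
D = U + t·(G−U) with t = 2, so UD:DG = t:(1−t) = 2:-1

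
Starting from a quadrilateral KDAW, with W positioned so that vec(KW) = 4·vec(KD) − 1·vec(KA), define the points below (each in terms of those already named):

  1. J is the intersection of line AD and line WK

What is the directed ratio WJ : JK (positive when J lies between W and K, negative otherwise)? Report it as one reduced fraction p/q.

Choose coordinates K = (0, 0), D = (1, 0), A = (0, 1), W = (4, -1).
1. J is the intersection of line AD and line WK ⇒ J = (4/3, -1/3)
J = W + t·(K−W) with t = 2/3, so WJ:JK = t:(1−t) = 2/3:1/3

WJ:JK = 2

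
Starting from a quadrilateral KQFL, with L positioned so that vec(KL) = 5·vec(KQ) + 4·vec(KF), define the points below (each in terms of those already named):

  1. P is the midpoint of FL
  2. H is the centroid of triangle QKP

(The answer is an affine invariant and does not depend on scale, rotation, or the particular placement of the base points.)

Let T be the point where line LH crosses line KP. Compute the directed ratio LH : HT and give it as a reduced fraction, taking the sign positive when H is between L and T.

Set K = (0, 0), Q = (1, 0), F = (0, 1), L = (5, 4); any affine frame gives the same invariant.
1. P is the midpoint of FL ⇒ P = (5/2, 5/2)
2. H is the centroid of triangle QKP ⇒ H = (7/6, 5/6)
line LH meets KP at T = (-3/4, -3/4)
H = L + t·(T−L) with t = 2/3, so LH:HT = 2/3:1/3

LH:HT = 2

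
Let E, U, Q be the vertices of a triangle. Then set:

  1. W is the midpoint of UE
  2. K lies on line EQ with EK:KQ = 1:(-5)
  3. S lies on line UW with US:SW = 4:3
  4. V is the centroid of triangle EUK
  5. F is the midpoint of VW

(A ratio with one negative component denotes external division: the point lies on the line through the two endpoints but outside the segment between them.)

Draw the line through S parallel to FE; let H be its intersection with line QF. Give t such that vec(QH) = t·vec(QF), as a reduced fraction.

Set E = (0, 0), U = (1, 0), Q = (0, 1); any affine frame gives the same invariant.
1. W is the midpoint of UE ⇒ W = (1/2, 0)
2. K lies on line EQ with EK:KQ = 1:(-5) ⇒ K = (0, -1/4)
3. S lies on line UW with US:SW = 4:3 ⇒ S = (5/7, 0)
4. V is the centroid of triangle EUK ⇒ V = (1/3, -1/12)
5. F is the midpoint of VW ⇒ F = (5/12, -1/24)
through S parallel to FE: direction (-5/12, 1/24); meets QF at H = (65/168, 11/336)
H = Q + t·(F−Q) with t = 13/14

t = 13/14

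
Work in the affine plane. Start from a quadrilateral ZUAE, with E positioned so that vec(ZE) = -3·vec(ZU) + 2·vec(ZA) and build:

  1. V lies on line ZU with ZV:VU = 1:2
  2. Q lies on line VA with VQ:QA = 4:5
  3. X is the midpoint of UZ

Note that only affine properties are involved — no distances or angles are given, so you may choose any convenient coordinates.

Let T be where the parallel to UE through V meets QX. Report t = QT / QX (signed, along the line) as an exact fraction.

Choose coordinates Z = (0, 0), U = (1, 0), A = (0, 1), E = (-3, 2).
1. V lies on line ZU with ZV:VU = 1:2 ⇒ V = (1/3, 0)
2. Q lies on line VA with VQ:QA = 4:5 ⇒ Q = (5/27, 4/9)
3. X is the midpoint of UZ ⇒ X = (1/2, 0)
through V parallel to UE: direction (-4, 2); meets QX at T = (55/93, -4/31)
T = Q + t·(X−Q) with t = 40/31

t = 40/31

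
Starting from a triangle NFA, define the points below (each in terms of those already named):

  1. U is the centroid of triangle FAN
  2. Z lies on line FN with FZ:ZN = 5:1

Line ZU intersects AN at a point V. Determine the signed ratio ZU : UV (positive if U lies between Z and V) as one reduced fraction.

Work in coordinates with N = (0, 0), F = (1, 0), A = (0, 1).
1. U is the centroid of triangle FAN ⇒ U = (1/3, 1/3)
2. Z lies on line FN with FZ:ZN = 5:1 ⇒ Z = (1/6, 0)
line ZU meets AN at V = (0, -1/3)
U = Z + t·(V−Z) with t = -1, so ZU:UV = -1:2

ZU:UV = -1/2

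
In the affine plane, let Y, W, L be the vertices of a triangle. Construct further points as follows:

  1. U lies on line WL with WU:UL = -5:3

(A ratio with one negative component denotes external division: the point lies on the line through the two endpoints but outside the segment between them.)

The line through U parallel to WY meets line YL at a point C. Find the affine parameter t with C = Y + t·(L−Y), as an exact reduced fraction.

t = 5/2

Assign Y = (0, 0), W = (1, 0), L = (0, 1) — the answer is frame-independent, so this choice is without loss of generality.
1. U lies on line WL with WU:UL = -5:3 ⇒ U = (-3/2, 5/2)
through U parallel to WY: direction (-1, 0); meets YL at C = (0, 5/2)
C = Y + t·(L−Y) with t = 5/2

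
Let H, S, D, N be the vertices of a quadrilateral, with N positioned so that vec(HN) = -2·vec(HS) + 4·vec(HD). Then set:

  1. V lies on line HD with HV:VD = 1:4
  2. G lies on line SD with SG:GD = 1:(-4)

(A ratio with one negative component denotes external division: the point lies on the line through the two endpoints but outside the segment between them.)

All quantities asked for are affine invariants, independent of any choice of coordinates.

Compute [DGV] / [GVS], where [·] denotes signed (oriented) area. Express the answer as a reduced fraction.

Set H = (0, 0), S = (1, 0), D = (0, 1), N = (-2, 4); any affine frame gives the same invariant.
1. V lies on line HD with HV:VD = 1:4 ⇒ V = (0, 1/5)
2. G lies on line SD with SG:GD = 1:(-4) ⇒ G = (4/3, -1/3)
2·[DGV] = -16/15, 2·[GVS] = -4/15
[DGV]:[GVS] = -16/15:-4/15 = 4

[DGV]:[GVS] = 4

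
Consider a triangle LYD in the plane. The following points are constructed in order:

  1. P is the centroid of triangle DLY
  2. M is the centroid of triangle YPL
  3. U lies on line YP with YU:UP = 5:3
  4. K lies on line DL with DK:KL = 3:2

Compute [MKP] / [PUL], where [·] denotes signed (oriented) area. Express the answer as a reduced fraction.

Assign L = (0, 0), Y = (1, 0), D = (0, 1) — the answer is frame-independent, so this choice is without loss of generality.
1. P is the centroid of triangle DLY ⇒ P = (1/3, 1/3)
2. M is the centroid of triangle YPL ⇒ M = (4/9, 1/9)
3. U lies on line YP with YU:UP = 5:3 ⇒ U = (7/12, 5/24)
4. K lies on line DL with DK:KL = 3:2 ⇒ K = (0, 2/5)
2·[MKP] = -1/15, 2·[PUL] = -1/8
[MKP]:[PUL] = -1/15:-1/8 = 8/15

[MKP]:[PUL] = 8/15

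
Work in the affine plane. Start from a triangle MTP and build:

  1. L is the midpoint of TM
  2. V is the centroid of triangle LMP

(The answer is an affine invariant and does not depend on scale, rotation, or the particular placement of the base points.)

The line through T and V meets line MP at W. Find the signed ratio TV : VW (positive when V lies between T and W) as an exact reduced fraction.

TV:VW = 5

Set M = (0, 0), T = (1, 0), P = (0, 1); any affine frame gives the same invariant.
1. L is the midpoint of TM ⇒ L = (1/2, 0)
2. V is the centroid of triangle LMP ⇒ V = (1/6, 1/3)
line TV meets MP at W = (0, 2/5)
V = T + t·(W−T) with t = 5/6, so TV:VW = 5/6:1/6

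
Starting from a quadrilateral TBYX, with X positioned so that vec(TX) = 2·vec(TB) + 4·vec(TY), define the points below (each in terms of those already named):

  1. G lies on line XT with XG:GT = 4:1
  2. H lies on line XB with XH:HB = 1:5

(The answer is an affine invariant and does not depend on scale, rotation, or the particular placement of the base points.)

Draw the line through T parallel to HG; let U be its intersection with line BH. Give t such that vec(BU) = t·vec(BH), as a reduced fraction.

t = 19/20

Assign T = (0, 0), B = (1, 0), Y = (0, 1), X = (2, 4) — the answer is frame-independent, so this choice is without loss of generality.
1. G lies on line XT with XG:GT = 4:1 ⇒ G = (2/5, 4/5)
2. H lies on line XB with XH:HB = 1:5 ⇒ H = (11/6, 10/3)
through T parallel to HG: direction (-43/30, -38/15); meets BH at U = (43/24, 19/6)
U = B + t·(H−B) with t = 19/20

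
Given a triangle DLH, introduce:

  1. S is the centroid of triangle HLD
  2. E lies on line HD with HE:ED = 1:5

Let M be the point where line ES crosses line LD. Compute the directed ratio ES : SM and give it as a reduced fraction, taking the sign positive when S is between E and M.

ES:SM = 3/2

Assign D = (0, 0), L = (1, 0), H = (0, 1) — the answer is frame-independent, so this choice is without loss of generality.
1. S is the centroid of triangle HLD ⇒ S = (1/3, 1/3)
2. E lies on line HD with HE:ED = 1:5 ⇒ E = (0, 5/6)
line ES meets LD at M = (5/9, 0)
S = E + t·(M−E) with t = 3/5, so ES:SM = 3/5:2/5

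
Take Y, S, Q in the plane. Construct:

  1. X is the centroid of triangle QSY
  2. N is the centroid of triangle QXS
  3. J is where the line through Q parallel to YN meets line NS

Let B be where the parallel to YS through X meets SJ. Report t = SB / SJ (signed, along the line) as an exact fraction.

t = 3/8

Work in coordinates with Y = (0, 0), S = (1, 0), Q = (0, 1).
1. X is the centroid of triangle QSY ⇒ X = (1/3, 1/3)
2. N is the centroid of triangle QXS ⇒ N = (4/9, 4/9)
3. J is where the line through Q parallel to YN meets line NS ⇒ J = (-1/9, 8/9)
through X parallel to YS: direction (1, 0); meets SJ at B = (7/12, 1/3)
B = S + t·(J−S) with t = 3/8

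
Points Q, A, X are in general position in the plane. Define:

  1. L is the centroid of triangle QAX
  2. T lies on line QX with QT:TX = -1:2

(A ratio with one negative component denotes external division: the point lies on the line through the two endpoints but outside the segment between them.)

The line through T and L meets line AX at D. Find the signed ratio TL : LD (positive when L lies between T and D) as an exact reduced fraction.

TL:LD = 5

Set Q = (0, 0), A = (1, 0), X = (0, 1); any affine frame gives the same invariant.
1. L is the centroid of triangle QAX ⇒ L = (1/3, 1/3)
2. T lies on line QX with QT:TX = -1:2 ⇒ T = (0, -1)
line TL meets AX at D = (2/5, 3/5)
L = T + t·(D−T) with t = 5/6, so TL:LD = 5/6:1/6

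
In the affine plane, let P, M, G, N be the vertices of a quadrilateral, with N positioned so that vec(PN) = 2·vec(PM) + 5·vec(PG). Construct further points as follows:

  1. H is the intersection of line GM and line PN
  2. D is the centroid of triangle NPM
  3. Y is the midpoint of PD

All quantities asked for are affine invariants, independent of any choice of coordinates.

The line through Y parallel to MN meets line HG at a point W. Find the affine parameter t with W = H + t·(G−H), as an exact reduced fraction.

Choose coordinates P = (0, 0), M = (1, 0), G = (0, 1), N = (2, 5).
1. H is the intersection of line GM and line PN ⇒ H = (2/7, 5/7)
2. D is the centroid of triangle NPM ⇒ D = (1, 5/3)
3. Y is the midpoint of PD ⇒ Y = (1/2, 5/6)
through Y parallel to MN: direction (1, 5); meets HG at W = (4/9, 5/9)
W = H + t·(G−H) with t = -5/9

t = -5/9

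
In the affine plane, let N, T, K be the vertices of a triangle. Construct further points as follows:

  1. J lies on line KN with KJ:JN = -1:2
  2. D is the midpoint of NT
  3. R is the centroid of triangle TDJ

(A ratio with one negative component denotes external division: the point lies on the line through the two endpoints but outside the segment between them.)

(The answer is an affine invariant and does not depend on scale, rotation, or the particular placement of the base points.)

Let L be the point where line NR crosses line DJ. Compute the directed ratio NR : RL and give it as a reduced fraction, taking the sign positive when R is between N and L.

Set N = (0, 0), T = (1, 0), K = (0, 1); any affine frame gives the same invariant.
1. J lies on line KN with KJ:JN = -1:2 ⇒ J = (0, 2)
2. D is the midpoint of NT ⇒ D = (1/2, 0)
3. R is the centroid of triangle TDJ ⇒ R = (1/2, 2/3)
line NR meets DJ at L = (3/8, 1/2)
R = N + t·(L−N) with t = 4/3, so NR:RL = 4/3:-1/3

NR:RL = -4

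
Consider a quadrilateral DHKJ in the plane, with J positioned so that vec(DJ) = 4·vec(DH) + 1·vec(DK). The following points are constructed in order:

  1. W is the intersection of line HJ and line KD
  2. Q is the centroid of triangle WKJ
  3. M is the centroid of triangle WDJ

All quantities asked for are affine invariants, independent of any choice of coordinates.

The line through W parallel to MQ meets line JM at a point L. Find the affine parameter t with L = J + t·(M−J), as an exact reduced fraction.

Assign D = (0, 0), H = (1, 0), K = (0, 1), J = (4, 1) — the answer is frame-independent, so this choice is without loss of generality.
1. W is the intersection of line HJ and line KD ⇒ W = (0, -1/3)
2. Q is the centroid of triangle WKJ ⇒ Q = (4/3, 5/9)
3. M is the centroid of triangle WDJ ⇒ M = (4/3, 2/9)
through W parallel to MQ: direction (0, 1/3); meets JM at L = (0, -1/6)
L = J + t·(M−J) with t = 3/2

t = 3/2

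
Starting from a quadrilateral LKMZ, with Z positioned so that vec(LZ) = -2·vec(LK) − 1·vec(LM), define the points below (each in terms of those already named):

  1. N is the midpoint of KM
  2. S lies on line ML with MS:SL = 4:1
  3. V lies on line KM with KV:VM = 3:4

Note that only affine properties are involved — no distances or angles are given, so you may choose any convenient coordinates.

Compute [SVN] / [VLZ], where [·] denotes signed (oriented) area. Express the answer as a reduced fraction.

[SVN]:[VLZ] = -1/5

Set L = (0, 0), K = (1, 0), M = (0, 1), Z = (-2, -1); any affine frame gives the same invariant.
1. N is the midpoint of KM ⇒ N = (1/2, 1/2)
2. S lies on line ML with MS:SL = 4:1 ⇒ S = (0, 1/5)
3. V lies on line KM with KV:VM = 3:4 ⇒ V = (4/7, 3/7)
2·[SVN] = 2/35, 2·[VLZ] = -2/7
[SVN]:[VLZ] = 2/35:-2/7 = -1/5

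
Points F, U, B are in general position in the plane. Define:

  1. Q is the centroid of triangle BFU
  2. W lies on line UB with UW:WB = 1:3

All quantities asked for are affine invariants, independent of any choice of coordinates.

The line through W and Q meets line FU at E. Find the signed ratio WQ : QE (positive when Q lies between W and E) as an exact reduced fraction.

WQ:QE = -1/4

Set F = (0, 0), U = (1, 0), B = (0, 1); any affine frame gives the same invariant.
1. Q is the centroid of triangle BFU ⇒ Q = (1/3, 1/3)
2. W lies on line UB with UW:WB = 1:3 ⇒ W = (3/4, 1/4)
line WQ meets FU at E = (2, 0)
Q = W + t·(E−W) with t = -1/3, so WQ:QE = -1/3:4/3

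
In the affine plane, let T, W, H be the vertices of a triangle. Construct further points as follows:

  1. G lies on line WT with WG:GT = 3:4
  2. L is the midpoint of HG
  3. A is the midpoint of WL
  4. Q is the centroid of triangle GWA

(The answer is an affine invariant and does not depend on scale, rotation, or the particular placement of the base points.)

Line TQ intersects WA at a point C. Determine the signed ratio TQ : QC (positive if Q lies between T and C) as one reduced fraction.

Work in coordinates with T = (0, 0), W = (1, 0), H = (0, 1).
1. G lies on line WT with WG:GT = 3:4 ⇒ G = (4/7, 0)
2. L is the midpoint of HG ⇒ L = (2/7, 1/2)
3. A is the midpoint of WL ⇒ A = (9/14, 1/4)
4. Q is the centroid of triangle GWA ⇒ Q = (31/42, 1/12)
line TQ meets WA at C = (31/36, 7/72)
Q = T + t·(C−T) with t = 6/7, so TQ:QC = 6/7:1/7

TQ:QC = 6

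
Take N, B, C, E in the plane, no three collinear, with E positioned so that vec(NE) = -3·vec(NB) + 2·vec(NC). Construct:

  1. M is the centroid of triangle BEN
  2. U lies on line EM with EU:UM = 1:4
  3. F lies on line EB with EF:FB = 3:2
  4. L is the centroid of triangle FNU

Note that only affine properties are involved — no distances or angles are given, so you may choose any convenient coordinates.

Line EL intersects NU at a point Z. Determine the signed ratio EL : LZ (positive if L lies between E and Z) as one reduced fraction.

EL:LZ = -52/37

Set N = (0, 0), B = (1, 0), C = (0, 1), E = (-3, 2); any affine frame gives the same invariant.
1. M is the centroid of triangle BEN ⇒ M = (-2/3, 2/3)
2. U lies on line EM with EU:UM = 1:4 ⇒ U = (-38/15, 26/15)
3. F lies on line EB with EF:FB = 3:2 ⇒ F = (-3/5, 4/5)
4. L is the centroid of triangle FNU ⇒ L = (-47/45, 38/45)
line EL meets NU at Z = (-95/39, 5/3)
L = E + t·(Z−E) with t = 52/15, so EL:LZ = 52/15:-37/15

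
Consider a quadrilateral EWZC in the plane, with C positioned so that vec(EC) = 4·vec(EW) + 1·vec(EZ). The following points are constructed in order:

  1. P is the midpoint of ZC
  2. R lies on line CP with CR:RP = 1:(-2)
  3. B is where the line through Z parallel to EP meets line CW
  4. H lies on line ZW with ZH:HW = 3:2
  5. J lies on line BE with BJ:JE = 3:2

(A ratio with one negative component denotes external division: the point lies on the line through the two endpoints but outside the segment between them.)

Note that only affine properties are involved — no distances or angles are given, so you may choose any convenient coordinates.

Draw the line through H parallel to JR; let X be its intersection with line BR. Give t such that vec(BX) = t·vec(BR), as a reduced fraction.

t = 103/50

Choose coordinates E = (0, 0), W = (1, 0), Z = (0, 1), C = (4, 1).
1. P is the midpoint of ZC ⇒ P = (2, 1)
2. R lies on line CP with CR:RP = 1:(-2) ⇒ R = (6, 1)
3. B is where the line through Z parallel to EP meets line CW ⇒ B = (-8, -3)
4. H lies on line ZW with ZH:HW = 3:2 ⇒ H = (3/5, 2/5)
5. J lies on line BE with BJ:JE = 3:2 ⇒ J = (-16/5, -6/5)
through H parallel to JR: direction (46/5, 11/5); meets BR at X = (521/25, 131/25)
X = B + t·(R−B) with t = 103/50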